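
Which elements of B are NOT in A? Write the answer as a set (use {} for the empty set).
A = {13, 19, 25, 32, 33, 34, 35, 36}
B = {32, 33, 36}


Set A = {13, 19, 25, 32, 33, 34, 35, 36}
Set B = {32, 33, 36}
Check each element of B against A:
32 ∈ A, 33 ∈ A, 36 ∈ A
Elements of B not in A: {}

{}


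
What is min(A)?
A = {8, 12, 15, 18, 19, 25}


Set A = {8, 12, 15, 18, 19, 25}
Elements in ascending order: 8, 12, 15, 18, 19, 25
The smallest element is 8.

8


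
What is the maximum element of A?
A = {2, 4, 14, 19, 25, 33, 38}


Set A = {2, 4, 14, 19, 25, 33, 38}
Elements in ascending order: 2, 4, 14, 19, 25, 33, 38
The largest element is 38.

38


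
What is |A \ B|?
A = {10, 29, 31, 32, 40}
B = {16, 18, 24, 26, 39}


Set A = {10, 29, 31, 32, 40}
Set B = {16, 18, 24, 26, 39}
A \ B = {10, 29, 31, 32, 40}
|A \ B| = 5

5


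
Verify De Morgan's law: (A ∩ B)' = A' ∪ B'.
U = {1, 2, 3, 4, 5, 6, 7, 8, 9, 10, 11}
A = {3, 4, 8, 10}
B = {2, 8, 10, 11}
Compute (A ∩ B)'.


U = {1, 2, 3, 4, 5, 6, 7, 8, 9, 10, 11}
A = {3, 4, 8, 10}, B = {2, 8, 10, 11}
A ∩ B = {8, 10}
(A ∩ B)' = U \ (A ∩ B) = {1, 2, 3, 4, 5, 6, 7, 9, 11}
Verification via A' ∪ B': A' = {1, 2, 5, 6, 7, 9, 11}, B' = {1, 3, 4, 5, 6, 7, 9}
A' ∪ B' = {1, 2, 3, 4, 5, 6, 7, 9, 11} ✓

{1, 2, 3, 4, 5, 6, 7, 9, 11}


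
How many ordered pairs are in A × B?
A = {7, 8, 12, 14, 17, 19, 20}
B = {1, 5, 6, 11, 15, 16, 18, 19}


Set A = {7, 8, 12, 14, 17, 19, 20} has 7 elements.
Set B = {1, 5, 6, 11, 15, 16, 18, 19} has 8 elements.
|A × B| = |A| × |B| = 7 × 8 = 56

56


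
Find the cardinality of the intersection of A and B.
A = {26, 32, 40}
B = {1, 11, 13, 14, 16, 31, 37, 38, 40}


Set A = {26, 32, 40}
Set B = {1, 11, 13, 14, 16, 31, 37, 38, 40}
A ∩ B = {40}
|A ∩ B| = 1

1


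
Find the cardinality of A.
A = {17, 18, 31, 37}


Set A = {17, 18, 31, 37}
Listing elements: 17, 18, 31, 37
Counting: 4 elements
|A| = 4

4


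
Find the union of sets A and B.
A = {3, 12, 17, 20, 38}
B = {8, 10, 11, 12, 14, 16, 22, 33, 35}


Set A = {3, 12, 17, 20, 38}
Set B = {8, 10, 11, 12, 14, 16, 22, 33, 35}
A ∪ B includes all elements in either set.
Elements from A: {3, 12, 17, 20, 38}
Elements from B not already included: {8, 10, 11, 14, 16, 22, 33, 35}
A ∪ B = {3, 8, 10, 11, 12, 14, 16, 17, 20, 22, 33, 35, 38}

{3, 8, 10, 11, 12, 14, 16, 17, 20, 22, 33, 35, 38}


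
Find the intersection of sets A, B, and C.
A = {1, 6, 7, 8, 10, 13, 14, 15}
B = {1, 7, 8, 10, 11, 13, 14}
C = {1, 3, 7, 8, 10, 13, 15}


Set A = {1, 6, 7, 8, 10, 13, 14, 15}
Set B = {1, 7, 8, 10, 11, 13, 14}
Set C = {1, 3, 7, 8, 10, 13, 15}
First, A ∩ B = {1, 7, 8, 10, 13, 14}
Then, (A ∩ B) ∩ C = {1, 7, 8, 10, 13}

{1, 7, 8, 10, 13}


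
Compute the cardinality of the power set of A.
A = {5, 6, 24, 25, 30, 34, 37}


Set A = {5, 6, 24, 25, 30, 34, 37}
|A| = 7
The power set P(A) contains all subsets of A.
|P(A)| = 2^|A| = 2^7 = 128

128


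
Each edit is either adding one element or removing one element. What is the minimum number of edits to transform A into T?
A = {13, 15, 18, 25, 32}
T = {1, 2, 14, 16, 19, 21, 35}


Set A = {13, 15, 18, 25, 32}
Set T = {1, 2, 14, 16, 19, 21, 35}
Elements to remove from A (in A, not in T): {13, 15, 18, 25, 32} → 5 removals
Elements to add to A (in T, not in A): {1, 2, 14, 16, 19, 21, 35} → 7 additions
Total edits = 5 + 7 = 12

12


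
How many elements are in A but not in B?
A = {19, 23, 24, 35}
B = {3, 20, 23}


Set A = {19, 23, 24, 35}
Set B = {3, 20, 23}
A \ B = {19, 24, 35}
|A \ B| = 3

3


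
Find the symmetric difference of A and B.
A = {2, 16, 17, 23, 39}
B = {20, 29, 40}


Set A = {2, 16, 17, 23, 39}
Set B = {20, 29, 40}
A △ B = (A \ B) ∪ (B \ A)
Elements in A but not B: {2, 16, 17, 23, 39}
Elements in B but not A: {20, 29, 40}
A △ B = {2, 16, 17, 20, 23, 29, 39, 40}

{2, 16, 17, 20, 23, 29, 39, 40}


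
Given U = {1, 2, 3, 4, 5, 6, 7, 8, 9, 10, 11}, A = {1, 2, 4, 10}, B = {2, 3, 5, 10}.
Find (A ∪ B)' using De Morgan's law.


U = {1, 2, 3, 4, 5, 6, 7, 8, 9, 10, 11}
A = {1, 2, 4, 10}, B = {2, 3, 5, 10}
A ∪ B = {1, 2, 3, 4, 5, 10}
(A ∪ B)' = U \ (A ∪ B) = {6, 7, 8, 9, 11}
Verification via A' ∩ B': A' = {3, 5, 6, 7, 8, 9, 11}, B' = {1, 4, 6, 7, 8, 9, 11}
A' ∩ B' = {6, 7, 8, 9, 11} ✓

{6, 7, 8, 9, 11}


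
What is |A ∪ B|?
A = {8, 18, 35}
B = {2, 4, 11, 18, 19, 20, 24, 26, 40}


Set A = {8, 18, 35}, |A| = 3
Set B = {2, 4, 11, 18, 19, 20, 24, 26, 40}, |B| = 9
A ∩ B = {18}, |A ∩ B| = 1
|A ∪ B| = |A| + |B| - |A ∩ B| = 3 + 9 - 1 = 11

11


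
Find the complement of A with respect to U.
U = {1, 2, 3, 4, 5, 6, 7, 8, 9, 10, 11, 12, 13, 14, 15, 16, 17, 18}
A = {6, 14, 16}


Universal set U = {1, 2, 3, 4, 5, 6, 7, 8, 9, 10, 11, 12, 13, 14, 15, 16, 17, 18}
Set A = {6, 14, 16}
A' = U \ A = elements in U but not in A
Checking each element of U:
1 (not in A, include), 2 (not in A, include), 3 (not in A, include), 4 (not in A, include), 5 (not in A, include), 6 (in A, exclude), 7 (not in A, include), 8 (not in A, include), 9 (not in A, include), 10 (not in A, include), 11 (not in A, include), 12 (not in A, include), 13 (not in A, include), 14 (in A, exclude), 15 (not in A, include), 16 (in A, exclude), 17 (not in A, include), 18 (not in A, include)
A' = {1, 2, 3, 4, 5, 7, 8, 9, 10, 11, 12, 13, 15, 17, 18}

{1, 2, 3, 4, 5, 7, 8, 9, 10, 11, 12, 13, 15, 17, 18}


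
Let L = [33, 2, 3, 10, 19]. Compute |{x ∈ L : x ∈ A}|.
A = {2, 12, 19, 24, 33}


Set A = {2, 12, 19, 24, 33}
Candidates: [33, 2, 3, 10, 19]
Check each candidate:
33 ∈ A, 2 ∈ A, 3 ∉ A, 10 ∉ A, 19 ∈ A
Count of candidates in A: 3

3


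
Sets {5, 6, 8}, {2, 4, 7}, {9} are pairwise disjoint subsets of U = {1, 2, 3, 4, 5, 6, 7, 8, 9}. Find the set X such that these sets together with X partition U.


U = {1, 2, 3, 4, 5, 6, 7, 8, 9}
Shown blocks: {5, 6, 8}, {2, 4, 7}, {9}
A partition's blocks are pairwise disjoint and cover U, so the missing block = U \ (union of shown blocks).
Union of shown blocks: {2, 4, 5, 6, 7, 8, 9}
Missing block = U \ (union) = {1, 3}

{1, 3}


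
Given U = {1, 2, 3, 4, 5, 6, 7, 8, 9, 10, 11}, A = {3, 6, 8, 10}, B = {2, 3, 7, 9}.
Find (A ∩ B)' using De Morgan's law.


U = {1, 2, 3, 4, 5, 6, 7, 8, 9, 10, 11}
A = {3, 6, 8, 10}, B = {2, 3, 7, 9}
A ∩ B = {3}
(A ∩ B)' = U \ (A ∩ B) = {1, 2, 4, 5, 6, 7, 8, 9, 10, 11}
Verification via A' ∪ B': A' = {1, 2, 4, 5, 7, 9, 11}, B' = {1, 4, 5, 6, 8, 10, 11}
A' ∪ B' = {1, 2, 4, 5, 6, 7, 8, 9, 10, 11} ✓

{1, 2, 4, 5, 6, 7, 8, 9, 10, 11}


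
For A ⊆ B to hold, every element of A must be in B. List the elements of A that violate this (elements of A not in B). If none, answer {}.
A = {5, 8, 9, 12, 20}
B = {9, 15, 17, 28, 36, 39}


Set A = {5, 8, 9, 12, 20}
Set B = {9, 15, 17, 28, 36, 39}
Check each element of A against B:
5 ∉ B (include), 8 ∉ B (include), 9 ∈ B, 12 ∉ B (include), 20 ∉ B (include)
Elements of A not in B: {5, 8, 12, 20}

{5, 8, 12, 20}


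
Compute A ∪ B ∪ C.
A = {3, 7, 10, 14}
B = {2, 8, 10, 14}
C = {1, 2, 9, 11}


Set A = {3, 7, 10, 14}
Set B = {2, 8, 10, 14}
Set C = {1, 2, 9, 11}
First, A ∪ B = {2, 3, 7, 8, 10, 14}
Then, (A ∪ B) ∪ C = {1, 2, 3, 7, 8, 9, 10, 11, 14}

{1, 2, 3, 7, 8, 9, 10, 11, 14}


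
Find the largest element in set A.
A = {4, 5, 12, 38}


Set A = {4, 5, 12, 38}
Elements in ascending order: 4, 5, 12, 38
The largest element is 38.

38


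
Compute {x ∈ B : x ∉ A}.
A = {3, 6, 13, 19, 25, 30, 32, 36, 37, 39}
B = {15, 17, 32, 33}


Set A = {3, 6, 13, 19, 25, 30, 32, 36, 37, 39}
Set B = {15, 17, 32, 33}
Check each element of B against A:
15 ∉ A (include), 17 ∉ A (include), 32 ∈ A, 33 ∉ A (include)
Elements of B not in A: {15, 17, 33}

{15, 17, 33}


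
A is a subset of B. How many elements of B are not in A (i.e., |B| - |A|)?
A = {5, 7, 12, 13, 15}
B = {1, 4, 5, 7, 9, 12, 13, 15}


Set A = {5, 7, 12, 13, 15}, |A| = 5
Set B = {1, 4, 5, 7, 9, 12, 13, 15}, |B| = 8
Since A ⊆ B: B \ A = {1, 4, 9}
|B| - |A| = 8 - 5 = 3

3


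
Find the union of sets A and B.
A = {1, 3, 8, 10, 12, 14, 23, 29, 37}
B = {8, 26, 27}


Set A = {1, 3, 8, 10, 12, 14, 23, 29, 37}
Set B = {8, 26, 27}
A ∪ B includes all elements in either set.
Elements from A: {1, 3, 8, 10, 12, 14, 23, 29, 37}
Elements from B not already included: {26, 27}
A ∪ B = {1, 3, 8, 10, 12, 14, 23, 26, 27, 29, 37}

{1, 3, 8, 10, 12, 14, 23, 26, 27, 29, 37}


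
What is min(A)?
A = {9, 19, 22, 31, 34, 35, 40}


Set A = {9, 19, 22, 31, 34, 35, 40}
Elements in ascending order: 9, 19, 22, 31, 34, 35, 40
The smallest element is 9.

9


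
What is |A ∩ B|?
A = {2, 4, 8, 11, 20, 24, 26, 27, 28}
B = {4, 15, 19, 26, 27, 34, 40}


Set A = {2, 4, 8, 11, 20, 24, 26, 27, 28}
Set B = {4, 15, 19, 26, 27, 34, 40}
A ∩ B = {4, 26, 27}
|A ∩ B| = 3

3


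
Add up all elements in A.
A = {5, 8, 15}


Set A = {5, 8, 15}
Sum = 5 + 8 + 15 = 28

28


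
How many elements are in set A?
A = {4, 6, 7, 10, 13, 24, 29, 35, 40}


Set A = {4, 6, 7, 10, 13, 24, 29, 35, 40}
Listing elements: 4, 6, 7, 10, 13, 24, 29, 35, 40
Counting: 9 elements
|A| = 9

9


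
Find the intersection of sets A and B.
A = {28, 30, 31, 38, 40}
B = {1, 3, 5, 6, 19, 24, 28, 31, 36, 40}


Set A = {28, 30, 31, 38, 40}
Set B = {1, 3, 5, 6, 19, 24, 28, 31, 36, 40}
A ∩ B includes only elements in both sets.
Check each element of A against B:
28 ✓, 30 ✗, 31 ✓, 38 ✗, 40 ✓
A ∩ B = {28, 31, 40}

{28, 31, 40}


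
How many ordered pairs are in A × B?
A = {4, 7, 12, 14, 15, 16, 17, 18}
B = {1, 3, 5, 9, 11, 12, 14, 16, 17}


Set A = {4, 7, 12, 14, 15, 16, 17, 18} has 8 elements.
Set B = {1, 3, 5, 9, 11, 12, 14, 16, 17} has 9 elements.
|A × B| = |A| × |B| = 8 × 9 = 72

72


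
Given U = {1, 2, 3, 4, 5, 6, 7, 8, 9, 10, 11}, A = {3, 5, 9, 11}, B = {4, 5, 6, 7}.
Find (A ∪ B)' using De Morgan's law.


U = {1, 2, 3, 4, 5, 6, 7, 8, 9, 10, 11}
A = {3, 5, 9, 11}, B = {4, 5, 6, 7}
A ∪ B = {3, 4, 5, 6, 7, 9, 11}
(A ∪ B)' = U \ (A ∪ B) = {1, 2, 8, 10}
Verification via A' ∩ B': A' = {1, 2, 4, 6, 7, 8, 10}, B' = {1, 2, 3, 8, 9, 10, 11}
A' ∩ B' = {1, 2, 8, 10} ✓

{1, 2, 8, 10}


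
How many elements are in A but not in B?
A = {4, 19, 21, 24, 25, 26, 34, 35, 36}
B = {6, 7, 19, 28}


Set A = {4, 19, 21, 24, 25, 26, 34, 35, 36}
Set B = {6, 7, 19, 28}
A \ B = {4, 21, 24, 25, 26, 34, 35, 36}
|A \ B| = 8

8


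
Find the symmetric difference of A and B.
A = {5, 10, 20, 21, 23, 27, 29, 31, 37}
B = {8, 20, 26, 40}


Set A = {5, 10, 20, 21, 23, 27, 29, 31, 37}
Set B = {8, 20, 26, 40}
A △ B = (A \ B) ∪ (B \ A)
Elements in A but not B: {5, 10, 21, 23, 27, 29, 31, 37}
Elements in B but not A: {8, 26, 40}
A △ B = {5, 8, 10, 21, 23, 26, 27, 29, 31, 37, 40}

{5, 8, 10, 21, 23, 26, 27, 29, 31, 37, 40}


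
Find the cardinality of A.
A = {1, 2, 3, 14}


Set A = {1, 2, 3, 14}
Listing elements: 1, 2, 3, 14
Counting: 4 elements
|A| = 4

4


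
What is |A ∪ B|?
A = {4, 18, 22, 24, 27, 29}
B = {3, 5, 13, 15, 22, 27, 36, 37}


Set A = {4, 18, 22, 24, 27, 29}, |A| = 6
Set B = {3, 5, 13, 15, 22, 27, 36, 37}, |B| = 8
A ∩ B = {22, 27}, |A ∩ B| = 2
|A ∪ B| = |A| + |B| - |A ∩ B| = 6 + 8 - 2 = 12

12


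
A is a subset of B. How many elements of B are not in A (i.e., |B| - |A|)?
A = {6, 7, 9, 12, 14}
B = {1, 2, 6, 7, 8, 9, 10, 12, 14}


Set A = {6, 7, 9, 12, 14}, |A| = 5
Set B = {1, 2, 6, 7, 8, 9, 10, 12, 14}, |B| = 9
Since A ⊆ B: B \ A = {1, 2, 8, 10}
|B| - |A| = 9 - 5 = 4

4


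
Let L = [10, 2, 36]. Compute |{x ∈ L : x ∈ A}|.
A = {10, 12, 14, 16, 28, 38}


Set A = {10, 12, 14, 16, 28, 38}
Candidates: [10, 2, 36]
Check each candidate:
10 ∈ A, 2 ∉ A, 36 ∉ A
Count of candidates in A: 1

1


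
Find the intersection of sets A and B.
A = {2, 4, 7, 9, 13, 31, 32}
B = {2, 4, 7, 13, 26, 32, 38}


Set A = {2, 4, 7, 9, 13, 31, 32}
Set B = {2, 4, 7, 13, 26, 32, 38}
A ∩ B includes only elements in both sets.
Check each element of A against B:
2 ✓, 4 ✓, 7 ✓, 9 ✗, 13 ✓, 31 ✗, 32 ✓
A ∩ B = {2, 4, 7, 13, 32}

{2, 4, 7, 13, 32}


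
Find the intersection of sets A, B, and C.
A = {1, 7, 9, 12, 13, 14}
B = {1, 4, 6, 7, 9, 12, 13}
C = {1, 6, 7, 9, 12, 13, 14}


Set A = {1, 7, 9, 12, 13, 14}
Set B = {1, 4, 6, 7, 9, 12, 13}
Set C = {1, 6, 7, 9, 12, 13, 14}
First, A ∩ B = {1, 7, 9, 12, 13}
Then, (A ∩ B) ∩ C = {1, 7, 9, 12, 13}

{1, 7, 9, 12, 13}


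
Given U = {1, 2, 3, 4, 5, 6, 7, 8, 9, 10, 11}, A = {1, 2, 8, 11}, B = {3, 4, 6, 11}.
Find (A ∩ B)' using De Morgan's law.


U = {1, 2, 3, 4, 5, 6, 7, 8, 9, 10, 11}
A = {1, 2, 8, 11}, B = {3, 4, 6, 11}
A ∩ B = {11}
(A ∩ B)' = U \ (A ∩ B) = {1, 2, 3, 4, 5, 6, 7, 8, 9, 10}
Verification via A' ∪ B': A' = {3, 4, 5, 6, 7, 9, 10}, B' = {1, 2, 5, 7, 8, 9, 10}
A' ∪ B' = {1, 2, 3, 4, 5, 6, 7, 8, 9, 10} ✓

{1, 2, 3, 4, 5, 6, 7, 8, 9, 10}


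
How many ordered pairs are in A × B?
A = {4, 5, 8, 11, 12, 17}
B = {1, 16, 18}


Set A = {4, 5, 8, 11, 12, 17} has 6 elements.
Set B = {1, 16, 18} has 3 elements.
|A × B| = |A| × |B| = 6 × 3 = 18

18


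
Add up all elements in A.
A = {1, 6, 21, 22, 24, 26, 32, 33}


Set A = {1, 6, 21, 22, 24, 26, 32, 33}
Sum = 1 + 6 + 21 + 22 + 24 + 26 + 32 + 33 = 165

165


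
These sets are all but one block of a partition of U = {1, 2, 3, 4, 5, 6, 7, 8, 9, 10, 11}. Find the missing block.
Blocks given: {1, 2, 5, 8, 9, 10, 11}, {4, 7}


U = {1, 2, 3, 4, 5, 6, 7, 8, 9, 10, 11}
Shown blocks: {1, 2, 5, 8, 9, 10, 11}, {4, 7}
A partition's blocks are pairwise disjoint and cover U, so the missing block = U \ (union of shown blocks).
Union of shown blocks: {1, 2, 4, 5, 7, 8, 9, 10, 11}
Missing block = U \ (union) = {3, 6}

{3, 6}


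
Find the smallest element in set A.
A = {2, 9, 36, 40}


Set A = {2, 9, 36, 40}
Elements in ascending order: 2, 9, 36, 40
The smallest element is 2.

2


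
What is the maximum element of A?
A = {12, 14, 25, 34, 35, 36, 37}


Set A = {12, 14, 25, 34, 35, 36, 37}
Elements in ascending order: 12, 14, 25, 34, 35, 36, 37
The largest element is 37.

37


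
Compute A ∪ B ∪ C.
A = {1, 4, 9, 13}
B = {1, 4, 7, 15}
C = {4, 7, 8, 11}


Set A = {1, 4, 9, 13}
Set B = {1, 4, 7, 15}
Set C = {4, 7, 8, 11}
First, A ∪ B = {1, 4, 7, 9, 13, 15}
Then, (A ∪ B) ∪ C = {1, 4, 7, 8, 9, 11, 13, 15}

{1, 4, 7, 8, 9, 11, 13, 15}


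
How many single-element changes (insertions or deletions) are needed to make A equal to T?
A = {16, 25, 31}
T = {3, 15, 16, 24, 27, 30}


Set A = {16, 25, 31}
Set T = {3, 15, 16, 24, 27, 30}
Elements to remove from A (in A, not in T): {25, 31} → 2 removals
Elements to add to A (in T, not in A): {3, 15, 24, 27, 30} → 5 additions
Total edits = 2 + 5 = 7

7


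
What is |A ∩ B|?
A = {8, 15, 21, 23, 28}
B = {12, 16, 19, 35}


Set A = {8, 15, 21, 23, 28}
Set B = {12, 16, 19, 35}
A ∩ B = {}
|A ∩ B| = 0

0


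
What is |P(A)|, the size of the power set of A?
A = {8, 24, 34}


Set A = {8, 24, 34}
|A| = 3
The power set P(A) contains all subsets of A.
|P(A)| = 2^|A| = 2^3 = 8

8


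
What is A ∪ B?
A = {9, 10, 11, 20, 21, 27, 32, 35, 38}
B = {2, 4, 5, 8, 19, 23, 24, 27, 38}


Set A = {9, 10, 11, 20, 21, 27, 32, 35, 38}
Set B = {2, 4, 5, 8, 19, 23, 24, 27, 38}
A ∪ B includes all elements in either set.
Elements from A: {9, 10, 11, 20, 21, 27, 32, 35, 38}
Elements from B not already included: {2, 4, 5, 8, 19, 23, 24}
A ∪ B = {2, 4, 5, 8, 9, 10, 11, 19, 20, 21, 23, 24, 27, 32, 35, 38}

{2, 4, 5, 8, 9, 10, 11, 19, 20, 21, 23, 24, 27, 32, 35, 38}


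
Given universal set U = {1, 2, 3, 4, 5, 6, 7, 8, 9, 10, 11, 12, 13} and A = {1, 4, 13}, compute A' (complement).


Universal set U = {1, 2, 3, 4, 5, 6, 7, 8, 9, 10, 11, 12, 13}
Set A = {1, 4, 13}
A' = U \ A = elements in U but not in A
Checking each element of U:
1 (in A, exclude), 2 (not in A, include), 3 (not in A, include), 4 (in A, exclude), 5 (not in A, include), 6 (not in A, include), 7 (not in A, include), 8 (not in A, include), 9 (not in A, include), 10 (not in A, include), 11 (not in A, include), 12 (not in A, include), 13 (in A, exclude)
A' = {2, 3, 5, 6, 7, 8, 9, 10, 11, 12}

{2, 3, 5, 6, 7, 8, 9, 10, 11, 12}


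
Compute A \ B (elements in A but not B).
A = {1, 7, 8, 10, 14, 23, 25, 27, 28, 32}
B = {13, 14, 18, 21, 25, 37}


Set A = {1, 7, 8, 10, 14, 23, 25, 27, 28, 32}
Set B = {13, 14, 18, 21, 25, 37}
A \ B includes elements in A that are not in B.
Check each element of A:
1 (not in B, keep), 7 (not in B, keep), 8 (not in B, keep), 10 (not in B, keep), 14 (in B, remove), 23 (not in B, keep), 25 (in B, remove), 27 (not in B, keep), 28 (not in B, keep), 32 (not in B, keep)
A \ B = {1, 7, 8, 10, 23, 27, 28, 32}

{1, 7, 8, 10, 23, 27, 28, 32}


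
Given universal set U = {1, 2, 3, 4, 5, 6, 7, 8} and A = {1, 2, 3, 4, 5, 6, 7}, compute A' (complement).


Universal set U = {1, 2, 3, 4, 5, 6, 7, 8}
Set A = {1, 2, 3, 4, 5, 6, 7}
A' = U \ A = elements in U but not in A
Checking each element of U:
1 (in A, exclude), 2 (in A, exclude), 3 (in A, exclude), 4 (in A, exclude), 5 (in A, exclude), 6 (in A, exclude), 7 (in A, exclude), 8 (not in A, include)
A' = {8}

{8}


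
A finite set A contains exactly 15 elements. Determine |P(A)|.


The set has 15 elements.
The power set contains all possible subsets.
|P(A)| = 2^|A| = 2^15 = 32768

32768


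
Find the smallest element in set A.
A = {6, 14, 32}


Set A = {6, 14, 32}
Elements in ascending order: 6, 14, 32
The smallest element is 6.

6


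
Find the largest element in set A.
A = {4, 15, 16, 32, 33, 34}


Set A = {4, 15, 16, 32, 33, 34}
Elements in ascending order: 4, 15, 16, 32, 33, 34
The largest element is 34.

34


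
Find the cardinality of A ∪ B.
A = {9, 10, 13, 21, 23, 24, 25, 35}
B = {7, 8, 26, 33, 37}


Set A = {9, 10, 13, 21, 23, 24, 25, 35}, |A| = 8
Set B = {7, 8, 26, 33, 37}, |B| = 5
A ∩ B = {}, |A ∩ B| = 0
|A ∪ B| = |A| + |B| - |A ∩ B| = 8 + 5 - 0 = 13

13


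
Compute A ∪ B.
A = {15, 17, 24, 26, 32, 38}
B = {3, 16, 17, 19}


Set A = {15, 17, 24, 26, 32, 38}
Set B = {3, 16, 17, 19}
A ∪ B includes all elements in either set.
Elements from A: {15, 17, 24, 26, 32, 38}
Elements from B not already included: {3, 16, 19}
A ∪ B = {3, 15, 16, 17, 19, 24, 26, 32, 38}

{3, 15, 16, 17, 19, 24, 26, 32, 38}


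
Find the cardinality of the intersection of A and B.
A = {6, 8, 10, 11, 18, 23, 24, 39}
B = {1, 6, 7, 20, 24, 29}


Set A = {6, 8, 10, 11, 18, 23, 24, 39}
Set B = {1, 6, 7, 20, 24, 29}
A ∩ B = {6, 24}
|A ∩ B| = 2

2


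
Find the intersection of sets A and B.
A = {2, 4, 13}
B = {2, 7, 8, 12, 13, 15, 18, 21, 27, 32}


Set A = {2, 4, 13}
Set B = {2, 7, 8, 12, 13, 15, 18, 21, 27, 32}
A ∩ B includes only elements in both sets.
Check each element of A against B:
2 ✓, 4 ✗, 13 ✓
A ∩ B = {2, 13}

{2, 13}


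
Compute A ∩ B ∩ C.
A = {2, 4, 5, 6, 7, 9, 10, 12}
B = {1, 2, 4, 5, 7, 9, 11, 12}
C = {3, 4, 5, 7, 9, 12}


Set A = {2, 4, 5, 6, 7, 9, 10, 12}
Set B = {1, 2, 4, 5, 7, 9, 11, 12}
Set C = {3, 4, 5, 7, 9, 12}
First, A ∩ B = {2, 4, 5, 7, 9, 12}
Then, (A ∩ B) ∩ C = {4, 5, 7, 9, 12}

{4, 5, 7, 9, 12}


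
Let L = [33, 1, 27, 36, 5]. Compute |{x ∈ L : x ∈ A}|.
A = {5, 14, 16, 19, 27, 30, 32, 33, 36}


Set A = {5, 14, 16, 19, 27, 30, 32, 33, 36}
Candidates: [33, 1, 27, 36, 5]
Check each candidate:
33 ∈ A, 1 ∉ A, 27 ∈ A, 36 ∈ A, 5 ∈ A
Count of candidates in A: 4

4


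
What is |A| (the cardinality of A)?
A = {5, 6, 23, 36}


Set A = {5, 6, 23, 36}
Listing elements: 5, 6, 23, 36
Counting: 4 elements
|A| = 4

4


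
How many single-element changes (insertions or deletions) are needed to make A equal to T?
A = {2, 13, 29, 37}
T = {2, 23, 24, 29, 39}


Set A = {2, 13, 29, 37}
Set T = {2, 23, 24, 29, 39}
Elements to remove from A (in A, not in T): {13, 37} → 2 removals
Elements to add to A (in T, not in A): {23, 24, 39} → 3 additions
Total edits = 2 + 3 = 5

5


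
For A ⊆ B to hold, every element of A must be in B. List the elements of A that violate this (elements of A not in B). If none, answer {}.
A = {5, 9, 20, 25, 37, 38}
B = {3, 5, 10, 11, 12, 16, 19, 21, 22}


Set A = {5, 9, 20, 25, 37, 38}
Set B = {3, 5, 10, 11, 12, 16, 19, 21, 22}
Check each element of A against B:
5 ∈ B, 9 ∉ B (include), 20 ∉ B (include), 25 ∉ B (include), 37 ∉ B (include), 38 ∉ B (include)
Elements of A not in B: {9, 20, 25, 37, 38}

{9, 20, 25, 37, 38}


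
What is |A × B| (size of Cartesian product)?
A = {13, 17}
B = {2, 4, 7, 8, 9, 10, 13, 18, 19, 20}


Set A = {13, 17} has 2 elements.
Set B = {2, 4, 7, 8, 9, 10, 13, 18, 19, 20} has 10 elements.
|A × B| = |A| × |B| = 2 × 10 = 20

20


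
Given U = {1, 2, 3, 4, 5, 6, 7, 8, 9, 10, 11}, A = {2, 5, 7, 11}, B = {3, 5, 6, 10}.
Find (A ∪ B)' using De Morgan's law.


U = {1, 2, 3, 4, 5, 6, 7, 8, 9, 10, 11}
A = {2, 5, 7, 11}, B = {3, 5, 6, 10}
A ∪ B = {2, 3, 5, 6, 7, 10, 11}
(A ∪ B)' = U \ (A ∪ B) = {1, 4, 8, 9}
Verification via A' ∩ B': A' = {1, 3, 4, 6, 8, 9, 10}, B' = {1, 2, 4, 7, 8, 9, 11}
A' ∩ B' = {1, 4, 8, 9} ✓

{1, 4, 8, 9}


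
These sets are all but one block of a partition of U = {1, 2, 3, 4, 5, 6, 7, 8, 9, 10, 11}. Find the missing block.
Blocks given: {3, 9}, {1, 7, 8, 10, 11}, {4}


U = {1, 2, 3, 4, 5, 6, 7, 8, 9, 10, 11}
Shown blocks: {3, 9}, {1, 7, 8, 10, 11}, {4}
A partition's blocks are pairwise disjoint and cover U, so the missing block = U \ (union of shown blocks).
Union of shown blocks: {1, 3, 4, 7, 8, 9, 10, 11}
Missing block = U \ (union) = {2, 5, 6}

{2, 5, 6}


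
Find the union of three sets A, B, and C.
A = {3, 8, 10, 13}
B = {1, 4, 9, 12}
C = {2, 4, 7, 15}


Set A = {3, 8, 10, 13}
Set B = {1, 4, 9, 12}
Set C = {2, 4, 7, 15}
First, A ∪ B = {1, 3, 4, 8, 9, 10, 12, 13}
Then, (A ∪ B) ∪ C = {1, 2, 3, 4, 7, 8, 9, 10, 12, 13, 15}

{1, 2, 3, 4, 7, 8, 9, 10, 12, 13, 15}


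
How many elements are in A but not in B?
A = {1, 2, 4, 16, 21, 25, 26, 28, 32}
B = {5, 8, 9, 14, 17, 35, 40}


Set A = {1, 2, 4, 16, 21, 25, 26, 28, 32}
Set B = {5, 8, 9, 14, 17, 35, 40}
A \ B = {1, 2, 4, 16, 21, 25, 26, 28, 32}
|A \ B| = 9

9


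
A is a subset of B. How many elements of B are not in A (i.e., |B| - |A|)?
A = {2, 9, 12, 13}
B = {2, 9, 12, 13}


Set A = {2, 9, 12, 13}, |A| = 4
Set B = {2, 9, 12, 13}, |B| = 4
Since A ⊆ B: B \ A = {}
|B| - |A| = 4 - 4 = 0

0


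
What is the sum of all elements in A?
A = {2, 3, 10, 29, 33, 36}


Set A = {2, 3, 10, 29, 33, 36}
Sum = 2 + 3 + 10 + 29 + 33 + 36 = 113

113


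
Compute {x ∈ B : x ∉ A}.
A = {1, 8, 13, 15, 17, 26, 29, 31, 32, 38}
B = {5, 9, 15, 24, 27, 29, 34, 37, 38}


Set A = {1, 8, 13, 15, 17, 26, 29, 31, 32, 38}
Set B = {5, 9, 15, 24, 27, 29, 34, 37, 38}
Check each element of B against A:
5 ∉ A (include), 9 ∉ A (include), 15 ∈ A, 24 ∉ A (include), 27 ∉ A (include), 29 ∈ A, 34 ∉ A (include), 37 ∉ A (include), 38 ∈ A
Elements of B not in A: {5, 9, 24, 27, 34, 37}

{5, 9, 24, 27, 34, 37}


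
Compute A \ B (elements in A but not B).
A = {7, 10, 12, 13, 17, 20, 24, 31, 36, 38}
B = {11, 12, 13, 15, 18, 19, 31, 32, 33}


Set A = {7, 10, 12, 13, 17, 20, 24, 31, 36, 38}
Set B = {11, 12, 13, 15, 18, 19, 31, 32, 33}
A \ B includes elements in A that are not in B.
Check each element of A:
7 (not in B, keep), 10 (not in B, keep), 12 (in B, remove), 13 (in B, remove), 17 (not in B, keep), 20 (not in B, keep), 24 (not in B, keep), 31 (in B, remove), 36 (not in B, keep), 38 (not in B, keep)
A \ B = {7, 10, 17, 20, 24, 36, 38}

{7, 10, 17, 20, 24, 36, 38}


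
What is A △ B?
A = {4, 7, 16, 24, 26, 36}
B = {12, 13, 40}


Set A = {4, 7, 16, 24, 26, 36}
Set B = {12, 13, 40}
A △ B = (A \ B) ∪ (B \ A)
Elements in A but not B: {4, 7, 16, 24, 26, 36}
Elements in B but not A: {12, 13, 40}
A △ B = {4, 7, 12, 13, 16, 24, 26, 36, 40}

{4, 7, 12, 13, 16, 24, 26, 36, 40}


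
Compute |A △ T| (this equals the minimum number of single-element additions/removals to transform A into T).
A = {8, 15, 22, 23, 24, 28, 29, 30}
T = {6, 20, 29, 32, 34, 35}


Set A = {8, 15, 22, 23, 24, 28, 29, 30}
Set T = {6, 20, 29, 32, 34, 35}
Elements to remove from A (in A, not in T): {8, 15, 22, 23, 24, 28, 30} → 7 removals
Elements to add to A (in T, not in A): {6, 20, 32, 34, 35} → 5 additions
Total edits = 7 + 5 = 12

12


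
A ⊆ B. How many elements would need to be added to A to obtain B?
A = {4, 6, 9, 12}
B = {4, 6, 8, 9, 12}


Set A = {4, 6, 9, 12}, |A| = 4
Set B = {4, 6, 8, 9, 12}, |B| = 5
Since A ⊆ B: B \ A = {8}
|B| - |A| = 5 - 4 = 1

1


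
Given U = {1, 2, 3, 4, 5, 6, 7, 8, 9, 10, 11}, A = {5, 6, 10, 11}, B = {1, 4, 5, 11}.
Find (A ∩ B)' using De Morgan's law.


U = {1, 2, 3, 4, 5, 6, 7, 8, 9, 10, 11}
A = {5, 6, 10, 11}, B = {1, 4, 5, 11}
A ∩ B = {5, 11}
(A ∩ B)' = U \ (A ∩ B) = {1, 2, 3, 4, 6, 7, 8, 9, 10}
Verification via A' ∪ B': A' = {1, 2, 3, 4, 7, 8, 9}, B' = {2, 3, 6, 7, 8, 9, 10}
A' ∪ B' = {1, 2, 3, 4, 6, 7, 8, 9, 10} ✓

{1, 2, 3, 4, 6, 7, 8, 9, 10}


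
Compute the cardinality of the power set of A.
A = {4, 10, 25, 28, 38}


Set A = {4, 10, 25, 28, 38}
|A| = 5
The power set P(A) contains all subsets of A.
|P(A)| = 2^|A| = 2^5 = 32

32


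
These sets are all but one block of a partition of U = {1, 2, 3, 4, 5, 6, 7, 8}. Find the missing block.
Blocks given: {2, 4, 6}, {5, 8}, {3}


U = {1, 2, 3, 4, 5, 6, 7, 8}
Shown blocks: {2, 4, 6}, {5, 8}, {3}
A partition's blocks are pairwise disjoint and cover U, so the missing block = U \ (union of shown blocks).
Union of shown blocks: {2, 3, 4, 5, 6, 8}
Missing block = U \ (union) = {1, 7}

{1, 7}


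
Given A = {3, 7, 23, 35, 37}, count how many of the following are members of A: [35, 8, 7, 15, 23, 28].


Set A = {3, 7, 23, 35, 37}
Candidates: [35, 8, 7, 15, 23, 28]
Check each candidate:
35 ∈ A, 8 ∉ A, 7 ∈ A, 15 ∉ A, 23 ∈ A, 28 ∉ A
Count of candidates in A: 3

3


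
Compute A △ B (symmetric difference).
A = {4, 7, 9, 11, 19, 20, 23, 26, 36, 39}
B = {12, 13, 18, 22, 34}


Set A = {4, 7, 9, 11, 19, 20, 23, 26, 36, 39}
Set B = {12, 13, 18, 22, 34}
A △ B = (A \ B) ∪ (B \ A)
Elements in A but not B: {4, 7, 9, 11, 19, 20, 23, 26, 36, 39}
Elements in B but not A: {12, 13, 18, 22, 34}
A △ B = {4, 7, 9, 11, 12, 13, 18, 19, 20, 22, 23, 26, 34, 36, 39}

{4, 7, 9, 11, 12, 13, 18, 19, 20, 22, 23, 26, 34, 36, 39}


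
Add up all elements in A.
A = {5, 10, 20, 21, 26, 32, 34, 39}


Set A = {5, 10, 20, 21, 26, 32, 34, 39}
Sum = 5 + 10 + 20 + 21 + 26 + 32 + 34 + 39 = 187

187


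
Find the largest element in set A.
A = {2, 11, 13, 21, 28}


Set A = {2, 11, 13, 21, 28}
Elements in ascending order: 2, 11, 13, 21, 28
The largest element is 28.

28


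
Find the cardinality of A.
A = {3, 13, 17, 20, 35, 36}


Set A = {3, 13, 17, 20, 35, 36}
Listing elements: 3, 13, 17, 20, 35, 36
Counting: 6 elements
|A| = 6

6


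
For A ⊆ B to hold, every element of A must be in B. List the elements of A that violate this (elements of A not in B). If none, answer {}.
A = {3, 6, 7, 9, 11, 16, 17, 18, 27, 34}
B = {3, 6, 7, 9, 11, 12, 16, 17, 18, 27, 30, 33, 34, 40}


Set A = {3, 6, 7, 9, 11, 16, 17, 18, 27, 34}
Set B = {3, 6, 7, 9, 11, 12, 16, 17, 18, 27, 30, 33, 34, 40}
Check each element of A against B:
3 ∈ B, 6 ∈ B, 7 ∈ B, 9 ∈ B, 11 ∈ B, 16 ∈ B, 17 ∈ B, 18 ∈ B, 27 ∈ B, 34 ∈ B
Elements of A not in B: {}

{}


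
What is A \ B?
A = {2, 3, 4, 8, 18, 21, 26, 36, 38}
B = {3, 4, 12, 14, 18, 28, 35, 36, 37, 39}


Set A = {2, 3, 4, 8, 18, 21, 26, 36, 38}
Set B = {3, 4, 12, 14, 18, 28, 35, 36, 37, 39}
A \ B includes elements in A that are not in B.
Check each element of A:
2 (not in B, keep), 3 (in B, remove), 4 (in B, remove), 8 (not in B, keep), 18 (in B, remove), 21 (not in B, keep), 26 (not in B, keep), 36 (in B, remove), 38 (not in B, keep)
A \ B = {2, 8, 21, 26, 38}

{2, 8, 21, 26, 38}


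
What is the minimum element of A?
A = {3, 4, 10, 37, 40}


Set A = {3, 4, 10, 37, 40}
Elements in ascending order: 3, 4, 10, 37, 40
The smallest element is 3.

3


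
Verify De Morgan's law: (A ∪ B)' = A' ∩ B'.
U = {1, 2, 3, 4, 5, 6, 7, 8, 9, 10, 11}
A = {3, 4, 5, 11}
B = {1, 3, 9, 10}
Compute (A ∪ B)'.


U = {1, 2, 3, 4, 5, 6, 7, 8, 9, 10, 11}
A = {3, 4, 5, 11}, B = {1, 3, 9, 10}
A ∪ B = {1, 3, 4, 5, 9, 10, 11}
(A ∪ B)' = U \ (A ∪ B) = {2, 6, 7, 8}
Verification via A' ∩ B': A' = {1, 2, 6, 7, 8, 9, 10}, B' = {2, 4, 5, 6, 7, 8, 11}
A' ∩ B' = {2, 6, 7, 8} ✓

{2, 6, 7, 8}


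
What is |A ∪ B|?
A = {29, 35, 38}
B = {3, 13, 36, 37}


Set A = {29, 35, 38}, |A| = 3
Set B = {3, 13, 36, 37}, |B| = 4
A ∩ B = {}, |A ∩ B| = 0
|A ∪ B| = |A| + |B| - |A ∩ B| = 3 + 4 - 0 = 7

7


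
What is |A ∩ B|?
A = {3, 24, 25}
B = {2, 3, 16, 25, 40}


Set A = {3, 24, 25}
Set B = {2, 3, 16, 25, 40}
A ∩ B = {3, 25}
|A ∩ B| = 2

2


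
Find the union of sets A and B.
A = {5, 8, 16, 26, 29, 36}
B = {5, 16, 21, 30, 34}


Set A = {5, 8, 16, 26, 29, 36}
Set B = {5, 16, 21, 30, 34}
A ∪ B includes all elements in either set.
Elements from A: {5, 8, 16, 26, 29, 36}
Elements from B not already included: {21, 30, 34}
A ∪ B = {5, 8, 16, 21, 26, 29, 30, 34, 36}

{5, 8, 16, 21, 26, 29, 30, 34, 36}


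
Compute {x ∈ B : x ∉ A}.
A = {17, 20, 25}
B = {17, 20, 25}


Set A = {17, 20, 25}
Set B = {17, 20, 25}
Check each element of B against A:
17 ∈ A, 20 ∈ A, 25 ∈ A
Elements of B not in A: {}

{}


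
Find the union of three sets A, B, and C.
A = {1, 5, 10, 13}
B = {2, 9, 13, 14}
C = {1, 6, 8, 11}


Set A = {1, 5, 10, 13}
Set B = {2, 9, 13, 14}
Set C = {1, 6, 8, 11}
First, A ∪ B = {1, 2, 5, 9, 10, 13, 14}
Then, (A ∪ B) ∪ C = {1, 2, 5, 6, 8, 9, 10, 11, 13, 14}

{1, 2, 5, 6, 8, 9, 10, 11, 13, 14}


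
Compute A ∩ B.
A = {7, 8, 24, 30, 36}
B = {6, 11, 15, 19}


Set A = {7, 8, 24, 30, 36}
Set B = {6, 11, 15, 19}
A ∩ B includes only elements in both sets.
Check each element of A against B:
7 ✗, 8 ✗, 24 ✗, 30 ✗, 36 ✗
A ∩ B = {}

{}


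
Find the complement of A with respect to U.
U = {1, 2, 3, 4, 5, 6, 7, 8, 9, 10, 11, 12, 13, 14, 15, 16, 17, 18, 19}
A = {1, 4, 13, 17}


Universal set U = {1, 2, 3, 4, 5, 6, 7, 8, 9, 10, 11, 12, 13, 14, 15, 16, 17, 18, 19}
Set A = {1, 4, 13, 17}
A' = U \ A = elements in U but not in A
Checking each element of U:
1 (in A, exclude), 2 (not in A, include), 3 (not in A, include), 4 (in A, exclude), 5 (not in A, include), 6 (not in A, include), 7 (not in A, include), 8 (not in A, include), 9 (not in A, include), 10 (not in A, include), 11 (not in A, include), 12 (not in A, include), 13 (in A, exclude), 14 (not in A, include), 15 (not in A, include), 16 (not in A, include), 17 (in A, exclude), 18 (not in A, include), 19 (not in A, include)
A' = {2, 3, 5, 6, 7, 8, 9, 10, 11, 12, 14, 15, 16, 18, 19}

{2, 3, 5, 6, 7, 8, 9, 10, 11, 12, 14, 15, 16, 18, 19}


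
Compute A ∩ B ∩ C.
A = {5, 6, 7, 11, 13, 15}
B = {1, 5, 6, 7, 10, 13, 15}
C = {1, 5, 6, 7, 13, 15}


Set A = {5, 6, 7, 11, 13, 15}
Set B = {1, 5, 6, 7, 10, 13, 15}
Set C = {1, 5, 6, 7, 13, 15}
First, A ∩ B = {5, 6, 7, 13, 15}
Then, (A ∩ B) ∩ C = {5, 6, 7, 13, 15}

{5, 6, 7, 13, 15}


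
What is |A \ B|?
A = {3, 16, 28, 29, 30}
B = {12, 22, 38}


Set A = {3, 16, 28, 29, 30}
Set B = {12, 22, 38}
A \ B = {3, 16, 28, 29, 30}
|A \ B| = 5

5


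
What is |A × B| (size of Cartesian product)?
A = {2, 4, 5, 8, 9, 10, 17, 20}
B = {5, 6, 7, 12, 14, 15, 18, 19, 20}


Set A = {2, 4, 5, 8, 9, 10, 17, 20} has 8 elements.
Set B = {5, 6, 7, 12, 14, 15, 18, 19, 20} has 9 elements.
|A × B| = |A| × |B| = 8 × 9 = 72

72


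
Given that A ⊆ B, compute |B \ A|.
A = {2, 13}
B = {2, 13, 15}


Set A = {2, 13}, |A| = 2
Set B = {2, 13, 15}, |B| = 3
Since A ⊆ B: B \ A = {15}
|B| - |A| = 3 - 2 = 1

1


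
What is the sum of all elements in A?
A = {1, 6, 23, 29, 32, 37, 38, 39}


Set A = {1, 6, 23, 29, 32, 37, 38, 39}
Sum = 1 + 6 + 23 + 29 + 32 + 37 + 38 + 39 = 205

205


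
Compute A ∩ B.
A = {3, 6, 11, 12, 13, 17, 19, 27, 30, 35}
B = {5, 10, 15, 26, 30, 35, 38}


Set A = {3, 6, 11, 12, 13, 17, 19, 27, 30, 35}
Set B = {5, 10, 15, 26, 30, 35, 38}
A ∩ B includes only elements in both sets.
Check each element of A against B:
3 ✗, 6 ✗, 11 ✗, 12 ✗, 13 ✗, 17 ✗, 19 ✗, 27 ✗, 30 ✓, 35 ✓
A ∩ B = {30, 35}

{30, 35}


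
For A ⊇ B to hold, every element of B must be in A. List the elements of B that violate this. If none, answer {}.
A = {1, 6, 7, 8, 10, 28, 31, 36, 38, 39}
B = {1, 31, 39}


Set A = {1, 6, 7, 8, 10, 28, 31, 36, 38, 39}
Set B = {1, 31, 39}
Check each element of B against A:
1 ∈ A, 31 ∈ A, 39 ∈ A
Elements of B not in A: {}

{}


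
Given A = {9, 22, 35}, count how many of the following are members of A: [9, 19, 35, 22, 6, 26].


Set A = {9, 22, 35}
Candidates: [9, 19, 35, 22, 6, 26]
Check each candidate:
9 ∈ A, 19 ∉ A, 35 ∈ A, 22 ∈ A, 6 ∉ A, 26 ∉ A
Count of candidates in A: 3

3


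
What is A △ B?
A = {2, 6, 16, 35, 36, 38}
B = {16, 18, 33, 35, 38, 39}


Set A = {2, 6, 16, 35, 36, 38}
Set B = {16, 18, 33, 35, 38, 39}
A △ B = (A \ B) ∪ (B \ A)
Elements in A but not B: {2, 6, 36}
Elements in B but not A: {18, 33, 39}
A △ B = {2, 6, 18, 33, 36, 39}

{2, 6, 18, 33, 36, 39}


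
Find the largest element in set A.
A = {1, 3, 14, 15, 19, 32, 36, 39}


Set A = {1, 3, 14, 15, 19, 32, 36, 39}
Elements in ascending order: 1, 3, 14, 15, 19, 32, 36, 39
The largest element is 39.

39


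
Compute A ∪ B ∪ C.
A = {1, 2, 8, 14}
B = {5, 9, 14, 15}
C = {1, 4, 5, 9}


Set A = {1, 2, 8, 14}
Set B = {5, 9, 14, 15}
Set C = {1, 4, 5, 9}
First, A ∪ B = {1, 2, 5, 8, 9, 14, 15}
Then, (A ∪ B) ∪ C = {1, 2, 4, 5, 8, 9, 14, 15}

{1, 2, 4, 5, 8, 9, 14, 15}


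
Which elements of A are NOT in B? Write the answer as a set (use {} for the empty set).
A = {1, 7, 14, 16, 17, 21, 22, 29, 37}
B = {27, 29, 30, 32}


Set A = {1, 7, 14, 16, 17, 21, 22, 29, 37}
Set B = {27, 29, 30, 32}
Check each element of A against B:
1 ∉ B (include), 7 ∉ B (include), 14 ∉ B (include), 16 ∉ B (include), 17 ∉ B (include), 21 ∉ B (include), 22 ∉ B (include), 29 ∈ B, 37 ∉ B (include)
Elements of A not in B: {1, 7, 14, 16, 17, 21, 22, 37}

{1, 7, 14, 16, 17, 21, 22, 37}


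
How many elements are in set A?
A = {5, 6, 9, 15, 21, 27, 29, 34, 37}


Set A = {5, 6, 9, 15, 21, 27, 29, 34, 37}
Listing elements: 5, 6, 9, 15, 21, 27, 29, 34, 37
Counting: 9 elements
|A| = 9

9


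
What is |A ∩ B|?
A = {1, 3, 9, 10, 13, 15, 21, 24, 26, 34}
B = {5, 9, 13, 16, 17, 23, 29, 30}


Set A = {1, 3, 9, 10, 13, 15, 21, 24, 26, 34}
Set B = {5, 9, 13, 16, 17, 23, 29, 30}
A ∩ B = {9, 13}
|A ∩ B| = 2

2


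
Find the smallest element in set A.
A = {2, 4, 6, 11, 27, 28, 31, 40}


Set A = {2, 4, 6, 11, 27, 28, 31, 40}
Elements in ascending order: 2, 4, 6, 11, 27, 28, 31, 40
The smallest element is 2.

2


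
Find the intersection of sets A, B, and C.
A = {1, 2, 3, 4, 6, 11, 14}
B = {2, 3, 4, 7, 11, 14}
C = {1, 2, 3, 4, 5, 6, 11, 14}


Set A = {1, 2, 3, 4, 6, 11, 14}
Set B = {2, 3, 4, 7, 11, 14}
Set C = {1, 2, 3, 4, 5, 6, 11, 14}
First, A ∩ B = {2, 3, 4, 11, 14}
Then, (A ∩ B) ∩ C = {2, 3, 4, 11, 14}

{2, 3, 4, 11, 14}


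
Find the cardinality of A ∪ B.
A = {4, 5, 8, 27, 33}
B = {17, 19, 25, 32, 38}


Set A = {4, 5, 8, 27, 33}, |A| = 5
Set B = {17, 19, 25, 32, 38}, |B| = 5
A ∩ B = {}, |A ∩ B| = 0
|A ∪ B| = |A| + |B| - |A ∩ B| = 5 + 5 - 0 = 10

10


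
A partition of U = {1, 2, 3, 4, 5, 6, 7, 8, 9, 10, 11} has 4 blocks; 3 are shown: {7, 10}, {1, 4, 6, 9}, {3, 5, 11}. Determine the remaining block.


U = {1, 2, 3, 4, 5, 6, 7, 8, 9, 10, 11}
Shown blocks: {7, 10}, {1, 4, 6, 9}, {3, 5, 11}
A partition's blocks are pairwise disjoint and cover U, so the missing block = U \ (union of shown blocks).
Union of shown blocks: {1, 3, 4, 5, 6, 7, 9, 10, 11}
Missing block = U \ (union) = {2, 8}

{2, 8}


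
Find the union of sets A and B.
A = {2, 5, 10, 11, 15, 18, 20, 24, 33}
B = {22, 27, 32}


Set A = {2, 5, 10, 11, 15, 18, 20, 24, 33}
Set B = {22, 27, 32}
A ∪ B includes all elements in either set.
Elements from A: {2, 5, 10, 11, 15, 18, 20, 24, 33}
Elements from B not already included: {22, 27, 32}
A ∪ B = {2, 5, 10, 11, 15, 18, 20, 22, 24, 27, 32, 33}

{2, 5, 10, 11, 15, 18, 20, 22, 24, 27, 32, 33}


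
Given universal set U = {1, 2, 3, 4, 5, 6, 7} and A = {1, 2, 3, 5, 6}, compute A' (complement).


Universal set U = {1, 2, 3, 4, 5, 6, 7}
Set A = {1, 2, 3, 5, 6}
A' = U \ A = elements in U but not in A
Checking each element of U:
1 (in A, exclude), 2 (in A, exclude), 3 (in A, exclude), 4 (not in A, include), 5 (in A, exclude), 6 (in A, exclude), 7 (not in A, include)
A' = {4, 7}

{4, 7}


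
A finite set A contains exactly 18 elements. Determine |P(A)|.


The set has 18 elements.
The power set contains all possible subsets.
|P(A)| = 2^|A| = 2^18 = 262144

262144


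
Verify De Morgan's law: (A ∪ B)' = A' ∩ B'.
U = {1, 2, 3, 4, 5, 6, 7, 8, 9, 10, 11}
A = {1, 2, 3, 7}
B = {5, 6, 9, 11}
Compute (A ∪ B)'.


U = {1, 2, 3, 4, 5, 6, 7, 8, 9, 10, 11}
A = {1, 2, 3, 7}, B = {5, 6, 9, 11}
A ∪ B = {1, 2, 3, 5, 6, 7, 9, 11}
(A ∪ B)' = U \ (A ∪ B) = {4, 8, 10}
Verification via A' ∩ B': A' = {4, 5, 6, 8, 9, 10, 11}, B' = {1, 2, 3, 4, 7, 8, 10}
A' ∩ B' = {4, 8, 10} ✓

{4, 8, 10}


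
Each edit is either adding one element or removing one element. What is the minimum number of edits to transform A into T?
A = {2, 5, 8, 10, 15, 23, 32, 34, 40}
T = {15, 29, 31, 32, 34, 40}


Set A = {2, 5, 8, 10, 15, 23, 32, 34, 40}
Set T = {15, 29, 31, 32, 34, 40}
Elements to remove from A (in A, not in T): {2, 5, 8, 10, 23} → 5 removals
Elements to add to A (in T, not in A): {29, 31} → 2 additions
Total edits = 5 + 2 = 7

7


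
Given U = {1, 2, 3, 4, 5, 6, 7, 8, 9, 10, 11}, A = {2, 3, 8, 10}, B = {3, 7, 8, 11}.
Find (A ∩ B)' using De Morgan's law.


U = {1, 2, 3, 4, 5, 6, 7, 8, 9, 10, 11}
A = {2, 3, 8, 10}, B = {3, 7, 8, 11}
A ∩ B = {3, 8}
(A ∩ B)' = U \ (A ∩ B) = {1, 2, 4, 5, 6, 7, 9, 10, 11}
Verification via A' ∪ B': A' = {1, 4, 5, 6, 7, 9, 11}, B' = {1, 2, 4, 5, 6, 9, 10}
A' ∪ B' = {1, 2, 4, 5, 6, 7, 9, 10, 11} ✓

{1, 2, 4, 5, 6, 7, 9, 10, 11}


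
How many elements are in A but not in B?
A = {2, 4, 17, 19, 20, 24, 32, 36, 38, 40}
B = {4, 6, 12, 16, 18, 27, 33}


Set A = {2, 4, 17, 19, 20, 24, 32, 36, 38, 40}
Set B = {4, 6, 12, 16, 18, 27, 33}
A \ B = {2, 17, 19, 20, 24, 32, 36, 38, 40}
|A \ B| = 9

9


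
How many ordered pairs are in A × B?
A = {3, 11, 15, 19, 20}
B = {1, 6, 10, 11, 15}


Set A = {3, 11, 15, 19, 20} has 5 elements.
Set B = {1, 6, 10, 11, 15} has 5 elements.
|A × B| = |A| × |B| = 5 × 5 = 25

25


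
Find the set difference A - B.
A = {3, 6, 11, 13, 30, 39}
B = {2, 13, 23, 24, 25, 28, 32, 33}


Set A = {3, 6, 11, 13, 30, 39}
Set B = {2, 13, 23, 24, 25, 28, 32, 33}
A \ B includes elements in A that are not in B.
Check each element of A:
3 (not in B, keep), 6 (not in B, keep), 11 (not in B, keep), 13 (in B, remove), 30 (not in B, keep), 39 (not in B, keep)
A \ B = {3, 6, 11, 30, 39}

{3, 6, 11, 30, 39}


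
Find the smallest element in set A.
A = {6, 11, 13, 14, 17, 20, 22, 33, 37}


Set A = {6, 11, 13, 14, 17, 20, 22, 33, 37}
Elements in ascending order: 6, 11, 13, 14, 17, 20, 22, 33, 37
The smallest element is 6.

6


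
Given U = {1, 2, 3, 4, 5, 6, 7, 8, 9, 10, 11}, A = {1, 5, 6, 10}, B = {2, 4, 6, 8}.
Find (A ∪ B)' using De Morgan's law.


U = {1, 2, 3, 4, 5, 6, 7, 8, 9, 10, 11}
A = {1, 5, 6, 10}, B = {2, 4, 6, 8}
A ∪ B = {1, 2, 4, 5, 6, 8, 10}
(A ∪ B)' = U \ (A ∪ B) = {3, 7, 9, 11}
Verification via A' ∩ B': A' = {2, 3, 4, 7, 8, 9, 11}, B' = {1, 3, 5, 7, 9, 10, 11}
A' ∩ B' = {3, 7, 9, 11} ✓

{3, 7, 9, 11}


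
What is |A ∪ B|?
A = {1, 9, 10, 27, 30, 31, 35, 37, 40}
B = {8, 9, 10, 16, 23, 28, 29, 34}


Set A = {1, 9, 10, 27, 30, 31, 35, 37, 40}, |A| = 9
Set B = {8, 9, 10, 16, 23, 28, 29, 34}, |B| = 8
A ∩ B = {9, 10}, |A ∩ B| = 2
|A ∪ B| = |A| + |B| - |A ∩ B| = 9 + 8 - 2 = 15

15
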